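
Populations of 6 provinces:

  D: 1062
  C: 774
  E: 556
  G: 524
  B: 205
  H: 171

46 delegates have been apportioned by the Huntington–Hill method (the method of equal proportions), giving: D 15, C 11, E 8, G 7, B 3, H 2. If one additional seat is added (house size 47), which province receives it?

G

Priority for the next seat is population ÷ (√(s·(s+1))).
Priorities: D 68.552, C 67.368, E 65.525, G 70.022, B 59.178, H 69.810.
Highest priority: G.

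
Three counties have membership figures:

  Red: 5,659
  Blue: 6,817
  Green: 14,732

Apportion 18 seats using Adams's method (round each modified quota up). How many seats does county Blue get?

5

Standard divisor 27208/18 ≈ 1511.556; standard quotas: Red 3.744, Blue 4.510, Green 9.746.
Rounding up gives 4, 5, 10 = 19 seats, so the divisor must be adjusted.
With modified divisor 1670: modified quotas Red 3.389, Blue 4.082, Green 8.822.
Rounding up: Red 4, Blue 5, Green 9 (total 18).
Blue receives 5.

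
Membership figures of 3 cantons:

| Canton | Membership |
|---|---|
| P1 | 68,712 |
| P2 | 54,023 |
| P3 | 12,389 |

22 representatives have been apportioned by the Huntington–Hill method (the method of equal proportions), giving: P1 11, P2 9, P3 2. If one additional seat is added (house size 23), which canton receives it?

Priority for the next seat is population ÷ (√(s·(s+1))).
Priorities: P1 5980.612, P2 5694.524, P3 5057.788.
Highest priority: P1.

P1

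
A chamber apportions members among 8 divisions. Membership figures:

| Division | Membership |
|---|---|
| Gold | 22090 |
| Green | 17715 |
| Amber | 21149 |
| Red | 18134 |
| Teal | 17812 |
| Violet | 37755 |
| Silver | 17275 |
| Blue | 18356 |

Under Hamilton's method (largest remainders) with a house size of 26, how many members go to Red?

The standard divisor is 170286/26 ≈ 6549.462.
Standard quotas: Gold 3.3728, Green 2.7048, Amber 3.2291, Red 2.7688, Teal 2.7196, Violet 5.7646, Silver 2.6376, Blue 2.8027.
Lower quotas: Gold 3, Green 2, Amber 3, Red 2, Teal 2, Violet 5, Silver 2, Blue 2 (sum 21, leaving 5 seats).
Remainders in descending order: Blue 0.8027, Red 0.7688, Violet 0.7646, Teal 0.7196, Green 0.7048, Silver 0.6376, Gold 0.3728, Amber 0.2291.
Largest remainders: Blue, Red, Violet, Teal, Green receive the extra seats.
Red receives 3.

3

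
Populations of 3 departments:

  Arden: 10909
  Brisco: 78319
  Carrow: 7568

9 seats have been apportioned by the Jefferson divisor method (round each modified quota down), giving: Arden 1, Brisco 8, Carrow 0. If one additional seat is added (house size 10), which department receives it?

Priority for the next seat is population ÷ (current seats + 1).
Priorities: Arden 5454.500, Brisco 8702.111, Carrow 7568.000.
Highest priority: Brisco.

Brisco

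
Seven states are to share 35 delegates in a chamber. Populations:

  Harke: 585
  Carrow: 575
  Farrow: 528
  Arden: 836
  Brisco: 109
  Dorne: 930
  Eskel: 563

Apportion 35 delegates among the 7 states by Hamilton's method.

Standard divisor: 4126 ÷ 35 ≈ 117.886.
Standard quotas: Harke 4.962, Carrow 4.878, Farrow 4.479, Arden 7.092, Brisco 0.925, Dorne 7.889, Eskel 4.776.
Lower quotas: Harke 4, Carrow 4, Farrow 4, Arden 7, Brisco 0, Dorne 7, Eskel 4 (sum 30, leaving 5 seats).
Remainders in descending order: Harke 0.962, Brisco 0.925, Dorne 0.889, Carrow 0.878, Eskel 0.776, Farrow 0.479, Arden 0.092.
Largest remainders: Harke, Brisco, Dorne, Carrow, Eskel receive the extra seats.

Harke 5, Carrow 5, Farrow 4, Arden 7, Brisco 1, Dorne 8, Eskel 5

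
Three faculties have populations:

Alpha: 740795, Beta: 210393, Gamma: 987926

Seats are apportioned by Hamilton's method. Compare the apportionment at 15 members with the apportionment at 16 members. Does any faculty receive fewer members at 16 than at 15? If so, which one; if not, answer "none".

At 15 seats: Alpha 6, Beta 1, Gamma 8.
At 16 seats: Alpha 6, Beta 2, Gamma 8.
No faculty's allocation decreased.

none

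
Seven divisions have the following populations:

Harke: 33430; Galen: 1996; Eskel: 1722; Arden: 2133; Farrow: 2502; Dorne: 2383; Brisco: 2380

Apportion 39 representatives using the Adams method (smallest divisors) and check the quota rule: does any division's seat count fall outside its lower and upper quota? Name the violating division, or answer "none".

Harke

Standard quotas: Harke 28.010, Galen 1.672, Eskel 1.443, Arden 1.787, Farrow 2.096, Dorne 1.997, Brisco 1.994.
Adams allocation: Harke 27, Galen 2, Eskel 2, Arden 2, Farrow 2, Dorne 2, Brisco 2.
Harke has quota 28.010 (lower 28, upper 29) but receives 27 — outside the quota interval.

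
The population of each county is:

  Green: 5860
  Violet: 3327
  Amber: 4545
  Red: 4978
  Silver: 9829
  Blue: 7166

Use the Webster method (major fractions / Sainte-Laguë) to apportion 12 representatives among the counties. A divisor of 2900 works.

Green 2, Violet 1, Amber 2, Red 2, Silver 3, Blue 2

With modified divisor 2900: modified quotas Green 2.021, Violet 1.147, Amber 1.567, Red 1.717, Silver 3.389, Blue 2.471.
Rounding to the nearest integer: Green 2, Violet 1, Amber 2, Red 2, Silver 3, Blue 2 (total 12).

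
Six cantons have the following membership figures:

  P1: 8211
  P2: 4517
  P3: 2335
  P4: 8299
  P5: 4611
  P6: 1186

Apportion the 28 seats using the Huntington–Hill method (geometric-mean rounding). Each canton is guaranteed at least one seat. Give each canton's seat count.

With divisor 1021: modified quotas P1 8.042, P2 4.424, P3 2.287, P4 8.128, P5 4.516, P6 1.162.
Geometric-mean thresholds: P1 √(8·9)=8.485, P2 √(4·5)=4.472, P3 √(2·3)=2.449, P4 √(8·9)=8.485, P5 √(4·5)=4.472, P6 √(1·2)=1.414.
Each quota rounded against its threshold gives P1 8, P2 4, P3 2, P4 8, P5 5, P6 1 (total 28).

P1: 8, P2: 4, P3: 2, P4: 8, P5: 5, P6: 1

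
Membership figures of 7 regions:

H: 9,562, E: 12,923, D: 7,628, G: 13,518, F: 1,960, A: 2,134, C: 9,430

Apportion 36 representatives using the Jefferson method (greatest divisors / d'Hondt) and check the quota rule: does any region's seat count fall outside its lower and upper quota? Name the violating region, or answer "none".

none

Standard quotas: H 6.023, E 8.140, D 4.805, G 8.515, F 1.235, A 1.344, C 5.940.
Jefferson allocation: H 6, E 8, D 5, G 9, F 1, A 1, C 6.
Every allocation lies between the lower and upper quota.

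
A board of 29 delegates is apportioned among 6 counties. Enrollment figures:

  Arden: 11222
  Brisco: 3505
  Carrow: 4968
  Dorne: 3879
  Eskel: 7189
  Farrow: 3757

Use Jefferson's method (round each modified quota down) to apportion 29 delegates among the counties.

Standard divisor 34520/29 ≈ 1190.345; standard quotas: Arden 9.428, Brisco 2.945, Carrow 4.174, Dorne 3.259, Eskel 6.039, Farrow 3.156.
Rounding down gives 9, 2, 4, 3, 6, 3 = 27 seats, so the divisor must be adjusted.
With modified divisor 1100: modified quotas Arden 10.202, Brisco 3.186, Carrow 4.516, Dorne 3.526, Eskel 6.535, Farrow 3.415.
Rounding down: Arden 10, Brisco 3, Carrow 4, Dorne 3, Eskel 6, Farrow 3 (total 29).

Arden 10, Brisco 3, Carrow 4, Dorne 3, Eskel 6, Farrow 3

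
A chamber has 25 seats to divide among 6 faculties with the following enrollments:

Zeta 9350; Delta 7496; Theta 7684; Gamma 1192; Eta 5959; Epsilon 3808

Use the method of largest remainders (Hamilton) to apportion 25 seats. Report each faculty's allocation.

Zeta=7, Delta=5, Theta=5, Gamma=1, Eta=4, Epsilon=3

Standard divisor: 35489 ÷ 25 ≈ 1419.56.
Standard quotas: Zeta 6.5865, Delta 5.2805, Theta 5.4129, Gamma 0.8397, Eta 4.1978, Epsilon 2.6825.
Lower quotas: Zeta 6, Delta 5, Theta 5, Gamma 0, Eta 4, Epsilon 2 (sum 22, leaving 3 seats).
Remainders in descending order: Gamma 0.8397, Epsilon 0.6825, Zeta 0.5865, Theta 0.4129, Delta 0.2805, Eta 0.1978.
Largest remainders: Gamma, Epsilon, Zeta receive the extra seats.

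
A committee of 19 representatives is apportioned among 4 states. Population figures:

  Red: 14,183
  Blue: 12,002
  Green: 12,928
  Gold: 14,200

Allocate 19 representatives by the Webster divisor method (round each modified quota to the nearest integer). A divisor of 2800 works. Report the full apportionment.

With modified divisor 2800: modified quotas Red 5.065, Blue 4.286, Green 4.617, Gold 5.071.
Rounding to the nearest integer: Red 5, Blue 4, Green 5, Gold 5 (total 19).

Red 5, Blue 4, Green 5, Gold 5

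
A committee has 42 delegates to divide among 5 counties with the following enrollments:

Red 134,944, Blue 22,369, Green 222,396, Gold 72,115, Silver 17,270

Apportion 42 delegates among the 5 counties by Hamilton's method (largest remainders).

The standard divisor is 469094/42 ≈ 11168.905.
Standard quotas: Red 12.0821, Blue 2.0028, Green 19.9121, Gold 6.4568, Silver 1.5463.
Lower quotas: Red 12, Blue 2, Green 19, Gold 6, Silver 1 (sum 40, leaving 2 seats).
Remainders in descending order: Green 0.9121, Silver 0.5463, Gold 0.4568, Red 0.0821, Blue 0.0028.
Largest remainders: Green, Silver receive the extra seats.

Red=12, Blue=2, Green=20, Gold=6, Silver=2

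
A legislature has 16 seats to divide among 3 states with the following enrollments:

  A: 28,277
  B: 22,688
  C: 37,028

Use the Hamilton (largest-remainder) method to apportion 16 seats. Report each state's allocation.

Standard divisor: 87993 ÷ 16 ≈ 5499.562.
Standard quotas: A 5.1417, B 4.1254, C 6.7329.
Lower quotas: A 5, B 4, C 6 (sum 15, leaving 1 seat).
Remainders in descending order: C 0.7329, A 0.1417, B 0.1254.
The surplus seat goes to C.

A=5, B=4, C=7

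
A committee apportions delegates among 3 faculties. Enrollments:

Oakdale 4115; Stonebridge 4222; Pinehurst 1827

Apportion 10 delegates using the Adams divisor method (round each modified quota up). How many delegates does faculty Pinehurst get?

2

Standard divisor 10164/10 ≈ 1016.4; standard quotas: Oakdale 4.049, Stonebridge 4.154, Pinehurst 1.798.
Rounding up gives 5, 5, 2 = 12 seats, so the divisor must be adjusted.
With modified divisor 1200: modified quotas Oakdale 3.429, Stonebridge 3.518, Pinehurst 1.522.
Rounding up: Oakdale 4, Stonebridge 4, Pinehurst 2 (total 10).
Pinehurst receives 2.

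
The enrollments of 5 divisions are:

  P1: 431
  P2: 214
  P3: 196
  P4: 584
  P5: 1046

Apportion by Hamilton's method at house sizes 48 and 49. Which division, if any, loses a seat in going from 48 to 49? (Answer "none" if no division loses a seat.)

P1

At 48 seats: P1 9, P2 4, P3 4, P4 11, P5 20.
At 49 seats: P1 8, P2 4, P3 4, P4 12, P5 21.
P1 drops from 9 to 8.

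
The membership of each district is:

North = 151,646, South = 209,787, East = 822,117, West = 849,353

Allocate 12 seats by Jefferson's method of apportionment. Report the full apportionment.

Standard divisor 2032903/12 ≈ 169408.583; standard quotas: North 0.895, South 1.238, East 4.853, West 5.014.
Rounding down gives 0, 1, 4, 5 = 10 seats, so the divisor must be adjusted.
With modified divisor 146600: modified quotas North 1.034, South 1.431, East 5.608, West 5.794.
Rounding down: North 1, South 1, East 5, West 5 (total 12).

North 1; South 1; East 5; West 5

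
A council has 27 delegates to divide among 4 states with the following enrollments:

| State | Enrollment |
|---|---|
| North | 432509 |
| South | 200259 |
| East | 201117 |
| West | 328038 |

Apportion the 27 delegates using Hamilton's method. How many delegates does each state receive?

The standard divisor is 1161923/27 ≈ 43034.185.
Standard quotas: North 10.0504, South 4.6535, East 4.6734, West 7.6227.
Lower quotas: North 10, South 4, East 4, West 7 (sum 25, leaving 2 seats).
Remainders in descending order: East 0.6734, South 0.6535, West 0.6227, North 0.0504.
The surplus seats go to East, South.

North 10, South 5, East 5, West 7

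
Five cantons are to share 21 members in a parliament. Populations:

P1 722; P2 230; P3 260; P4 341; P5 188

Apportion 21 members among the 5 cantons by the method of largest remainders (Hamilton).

P1: 9; P2: 3; P3: 3; P4: 4; P5: 2

Total 1741; standard divisor 1741/21 ≈ 82.905.
Standard quotas: P1 8.709, P2 2.774, P3 3.136, P4 4.113, P5 2.268.
Lower quotas: P1 8, P2 2, P3 3, P4 4, P5 2 (sum 19, leaving 2 seats).
Remainders in descending order: P2 0.774, P1 0.709, P5 0.268, P3 0.136, P4 0.113.
Largest remainders: P2, P1 receive the extra seats.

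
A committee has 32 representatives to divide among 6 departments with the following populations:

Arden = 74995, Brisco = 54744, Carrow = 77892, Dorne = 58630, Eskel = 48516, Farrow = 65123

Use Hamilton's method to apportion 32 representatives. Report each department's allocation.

Arden 6; Brisco 5; Carrow 7; Dorne 5; Eskel 4; Farrow 5

Standard divisor: 379900 ÷ 32 ≈ 11871.875.
Standard quotas: Arden 6.3170, Brisco 4.6112, Carrow 6.5611, Dorne 4.9386, Eskel 4.0866, Farrow 5.4855.
Lower quotas: Arden 6, Brisco 4, Carrow 6, Dorne 4, Eskel 4, Farrow 5 (sum 29, leaving 3 seats).
Remainders in descending order: Dorne 0.9386, Brisco 0.6112, Carrow 0.5611, Farrow 0.4855, Arden 0.3170, Eskel 0.0866.
Largest remainders: Dorne, Brisco, Carrow receive the extra seats.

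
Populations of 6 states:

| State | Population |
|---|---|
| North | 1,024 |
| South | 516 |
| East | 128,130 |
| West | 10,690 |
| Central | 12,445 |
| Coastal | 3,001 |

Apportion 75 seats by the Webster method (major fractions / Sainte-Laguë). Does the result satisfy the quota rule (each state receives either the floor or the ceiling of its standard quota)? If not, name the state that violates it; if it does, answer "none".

Standard quotas: North 0.493, South 0.248, East 61.678, West 5.146, Central 5.991, Coastal 1.445.
Webster allocation: North 0, South 0, East 63, West 5, Central 6, Coastal 1.
East has quota 61.678 (lower 61, upper 62) but receives 63 — outside the quota interval.

East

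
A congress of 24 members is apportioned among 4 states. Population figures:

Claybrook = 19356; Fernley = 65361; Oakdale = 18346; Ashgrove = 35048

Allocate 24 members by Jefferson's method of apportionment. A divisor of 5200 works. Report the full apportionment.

With modified divisor 5200: modified quotas Claybrook 3.722, Fernley 12.569, Oakdale 3.528, Ashgrove 6.740.
Rounding down: Claybrook 3, Fernley 12, Oakdale 3, Ashgrove 6 (total 24).

Claybrook=3; Fernley=12; Oakdale=3; Ashgrove=6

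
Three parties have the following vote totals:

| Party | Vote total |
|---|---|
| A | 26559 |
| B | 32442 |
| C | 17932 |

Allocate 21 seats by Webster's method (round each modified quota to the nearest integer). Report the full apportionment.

Standard divisor 76933/21 ≈ 3663.476; standard quotas: A 7.250, B 8.856, C 4.895.
Rounding to the nearest integer gives A 7, B 9, C 5 — total 21, matching the house size, so no adjustment is needed.

A: 7, B: 9, C: 5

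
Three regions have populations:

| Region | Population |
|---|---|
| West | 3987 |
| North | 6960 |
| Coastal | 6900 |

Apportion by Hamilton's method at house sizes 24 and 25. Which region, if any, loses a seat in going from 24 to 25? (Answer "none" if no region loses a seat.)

At 24 seats: West 6, North 9, Coastal 9.
At 25 seats: West 5, North 10, Coastal 10.
West drops from 6 to 5.

West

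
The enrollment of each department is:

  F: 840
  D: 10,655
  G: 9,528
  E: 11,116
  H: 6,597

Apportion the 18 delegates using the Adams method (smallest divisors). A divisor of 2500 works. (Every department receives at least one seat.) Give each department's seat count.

With modified divisor 2500: modified quotas F 0.336, D 4.262, G 3.811, E 4.446, H 2.639.
Rounding up: F 1, D 5, G 4, E 5, H 3 (total 18).

F: 1; D: 5; G: 4; E: 5; H: 3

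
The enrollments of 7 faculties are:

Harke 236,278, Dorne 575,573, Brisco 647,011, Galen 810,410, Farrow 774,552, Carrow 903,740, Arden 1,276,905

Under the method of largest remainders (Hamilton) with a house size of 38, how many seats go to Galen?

Total 5224469; standard divisor 5224469/38 ≈ 137486.026.
Standard quotas: Harke 1.7186, Dorne 4.1864, Brisco 4.7060, Galen 5.8945, Farrow 5.6337, Carrow 6.5733, Arden 9.2875.
Lower quotas: Harke 1, Dorne 4, Brisco 4, Galen 5, Farrow 5, Carrow 6, Arden 9 (sum 34, leaving 4 seats).
Remainders in descending order: Galen 0.8945, Harke 0.7186, Brisco 0.7060, Farrow 0.6337, Carrow 0.5733, Arden 0.2875, Dorne 0.1864.
The surplus seats go to Galen, Harke, Brisco, Farrow.
Galen receives 6.

6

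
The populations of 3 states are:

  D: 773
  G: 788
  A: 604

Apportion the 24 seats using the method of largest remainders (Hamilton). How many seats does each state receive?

D 8, G 9, A 7

Total 2165; standard divisor 2165/24 ≈ 90.208.
Standard quotas: D 8.569, G 8.735, A 6.696.
Lower quotas: D 8, G 8, A 6 (sum 22, leaving 2 seats).
Remainders in descending order: G 0.735, A 0.696, D 0.569.
Largest remainders: G, A receive the extra seats.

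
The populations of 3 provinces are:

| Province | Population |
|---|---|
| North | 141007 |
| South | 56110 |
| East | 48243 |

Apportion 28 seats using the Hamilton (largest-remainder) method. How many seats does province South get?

6

The standard divisor is 245360/28 ≈ 8762.857.
Standard quotas: North 16.0914, South 6.4032, East 5.5054.
Lower quotas: North 16, South 6, East 5 (sum 27, leaving 1 seat).
Remainders in descending order: East 0.5054, South 0.4032, North 0.0914.
The surplus seat goes to East.
South receives 6.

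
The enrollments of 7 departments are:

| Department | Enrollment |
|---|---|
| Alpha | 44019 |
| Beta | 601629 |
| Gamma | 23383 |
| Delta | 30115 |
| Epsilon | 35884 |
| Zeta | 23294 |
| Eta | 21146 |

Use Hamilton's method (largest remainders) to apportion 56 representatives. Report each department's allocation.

Total 779470; standard divisor 779470/56 ≈ 13919.107.
Standard quotas: Alpha 3.1625, Beta 43.2232, Gamma 1.6799, Delta 2.1636, Epsilon 2.5780, Zeta 1.6735, Eta 1.5192.
Lower quotas: Alpha 3, Beta 43, Gamma 1, Delta 2, Epsilon 2, Zeta 1, Eta 1 (sum 53, leaving 3 seats).
Remainders in descending order: Gamma 0.6799, Zeta 0.6735, Epsilon 0.5780, Eta 0.5192, Beta 0.2232, Delta 0.1636, Alpha 0.1625.
The surplus seats go to Gamma, Zeta, Epsilon.

Alpha=3, Beta=43, Gamma=2, Delta=2, Epsilon=3, Zeta=2, Eta=1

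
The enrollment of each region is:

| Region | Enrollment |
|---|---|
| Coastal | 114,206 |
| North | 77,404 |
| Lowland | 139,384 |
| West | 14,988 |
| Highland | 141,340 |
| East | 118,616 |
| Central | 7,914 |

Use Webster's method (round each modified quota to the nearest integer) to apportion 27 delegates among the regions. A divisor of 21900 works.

Coastal 5, North 4, Lowland 6, West 1, Highland 6, East 5, Central 0

With modified divisor 21900: modified quotas Coastal 5.215, North 3.534, Lowland 6.365, West 0.684, Highland 6.454, East 5.416, Central 0.361.
Rounding to the nearest integer: Coastal 5, North 4, Lowland 6, West 1, Highland 6, East 5, Central 0 (total 27).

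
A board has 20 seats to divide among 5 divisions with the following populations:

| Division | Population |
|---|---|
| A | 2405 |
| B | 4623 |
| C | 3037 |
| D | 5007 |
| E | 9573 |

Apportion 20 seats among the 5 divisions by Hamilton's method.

The standard divisor is 24645/20 ≈ 1232.25.
Standard quotas: A 1.9517, B 3.7517, C 2.4646, D 4.0633, E 7.7687.
Lower quotas: A 1, B 3, C 2, D 4, E 7 (sum 17, leaving 3 seats).
Remainders in descending order: A 0.9517, E 0.7687, B 0.7517, C 0.4646, D 0.0633.
Largest remainders: A, E, B receive the extra seats.

A=2, B=4, C=2, D=4, E=8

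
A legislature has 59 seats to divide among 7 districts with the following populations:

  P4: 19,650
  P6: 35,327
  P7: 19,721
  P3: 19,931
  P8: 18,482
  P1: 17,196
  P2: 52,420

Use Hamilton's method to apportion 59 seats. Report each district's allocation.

P4: 6, P6: 11, P7: 6, P3: 7, P8: 6, P1: 6, P2: 17

Standard divisor: 182727 ÷ 59 ≈ 3097.068.
Standard quotas: P4 6.3447, P6 11.4066, P7 6.3676, P3 6.4354, P8 5.9676, P1 5.5523, P2 16.9257.
Lower quotas: P4 6, P6 11, P7 6, P3 6, P8 5, P1 5, P2 16 (sum 55, leaving 4 seats).
Remainders in descending order: P8 0.9676, P2 0.9257, P1 0.5523, P3 0.4354, P6 0.4066, P7 0.3676, P4 0.3447.
Largest remainders: P8, P2, P1, P3 receive the extra seats.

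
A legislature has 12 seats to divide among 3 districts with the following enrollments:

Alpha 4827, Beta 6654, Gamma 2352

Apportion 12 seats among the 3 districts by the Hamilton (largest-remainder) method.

Alpha: 4, Beta: 6, Gamma: 2

The standard divisor is 13833/12 ≈ 1152.75.
Standard quotas: Alpha 4.1874, Beta 5.7723, Gamma 2.0403.
Lower quotas: Alpha 4, Beta 5, Gamma 2 (sum 11, leaving 1 seat).
Remainders in descending order: Beta 0.7723, Alpha 0.1874, Gamma 0.0403.
The surplus seat goes to Beta.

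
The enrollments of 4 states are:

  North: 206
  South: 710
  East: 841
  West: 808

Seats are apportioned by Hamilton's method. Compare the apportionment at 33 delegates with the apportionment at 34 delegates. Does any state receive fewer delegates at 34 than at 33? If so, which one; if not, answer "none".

none

At 33 seats: North 3, South 9, East 11, West 10.
At 34 seats: North 3, South 9, East 11, West 11.
No state's allocation decreased.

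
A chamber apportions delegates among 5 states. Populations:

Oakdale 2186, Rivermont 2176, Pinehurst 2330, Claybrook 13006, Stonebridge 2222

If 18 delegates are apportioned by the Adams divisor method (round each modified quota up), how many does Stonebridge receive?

2

Standard divisor 21920/18 ≈ 1217.778; standard quotas: Oakdale 1.795, Rivermont 1.787, Pinehurst 1.913, Claybrook 10.680, Stonebridge 1.825.
Rounding up gives 2, 2, 2, 11, 2 = 19 seats, so the divisor must be adjusted.
With modified divisor 1400: modified quotas Oakdale 1.561, Rivermont 1.554, Pinehurst 1.664, Claybrook 9.290, Stonebridge 1.587.
Rounding up: Oakdale 2, Rivermont 2, Pinehurst 2, Claybrook 10, Stonebridge 2 (total 18).
Stonebridge receives 2.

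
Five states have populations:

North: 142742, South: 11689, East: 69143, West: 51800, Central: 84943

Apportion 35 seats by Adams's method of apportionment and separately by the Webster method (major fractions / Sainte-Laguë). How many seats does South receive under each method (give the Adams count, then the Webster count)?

Adams: North 13, South 2, East 7, West 5, Central 8.
Webster: North 14, South 1, East 7, West 5, Central 8.
South gets 2 under Adams and 1 under Webster.

2 and 1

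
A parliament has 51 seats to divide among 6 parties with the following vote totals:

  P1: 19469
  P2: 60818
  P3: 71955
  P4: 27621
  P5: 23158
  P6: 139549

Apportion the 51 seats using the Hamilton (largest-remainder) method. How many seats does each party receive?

P1: 3; P2: 9; P3: 11; P4: 4; P5: 3; P6: 21

The standard divisor is 342570/51 ≈ 6717.059.
Standard quotas: P1 2.8984, P2 9.0543, P3 10.7123, P4 4.1121, P5 3.4476, P6 20.7753.
Lower quotas: P1 2, P2 9, P3 10, P4 4, P5 3, P6 20 (sum 48, leaving 3 seats).
Remainders in descending order: P1 0.8984, P6 0.7753, P3 0.7123, P5 0.4476, P4 0.1121, P2 0.0543.
The surplus seats go to P1, P6, P3.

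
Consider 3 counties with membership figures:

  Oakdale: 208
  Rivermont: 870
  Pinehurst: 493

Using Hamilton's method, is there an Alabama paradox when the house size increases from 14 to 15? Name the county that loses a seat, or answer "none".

none

At 14 seats: Oakdale 2, Rivermont 8, Pinehurst 4.
At 15 seats: Oakdale 2, Rivermont 8, Pinehurst 5.
No county's allocation decreased.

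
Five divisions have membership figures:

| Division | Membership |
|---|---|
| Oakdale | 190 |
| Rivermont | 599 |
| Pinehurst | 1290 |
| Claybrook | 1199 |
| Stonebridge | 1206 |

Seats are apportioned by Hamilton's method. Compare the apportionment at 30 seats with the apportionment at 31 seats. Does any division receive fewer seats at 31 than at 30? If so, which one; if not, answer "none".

At 30 seats: Oakdale 1, Rivermont 4, Pinehurst 9, Claybrook 8, Stonebridge 8.
At 31 seats: Oakdale 1, Rivermont 4, Pinehurst 9, Claybrook 8, Stonebridge 9.
No division's allocation decreased.

none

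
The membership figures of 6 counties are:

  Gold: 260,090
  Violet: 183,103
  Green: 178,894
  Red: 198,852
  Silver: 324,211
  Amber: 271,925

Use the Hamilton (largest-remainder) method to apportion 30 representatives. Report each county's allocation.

Total 1417075; standard divisor 1417075/30 ≈ 47235.833.
Standard quotas: Gold 5.5062, Violet 3.8764, Green 3.7873, Red 4.2098, Silver 6.8637, Amber 5.7568.
Lower quotas: Gold 5, Violet 3, Green 3, Red 4, Silver 6, Amber 5 (sum 26, leaving 4 seats).
Remainders in descending order: Violet 0.8764, Silver 0.8637, Green 0.7873, Amber 0.7568, Gold 0.5062, Red 0.2098.
Largest remainders: Violet, Silver, Green, Amber receive the extra seats.

Gold=5; Violet=4; Green=4; Red=4; Silver=7; Amber=6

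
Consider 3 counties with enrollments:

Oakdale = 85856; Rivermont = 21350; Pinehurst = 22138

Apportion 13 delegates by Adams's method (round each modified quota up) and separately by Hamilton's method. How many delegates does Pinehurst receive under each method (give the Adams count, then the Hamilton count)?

3 and 2

Adams: Oakdale 8, Rivermont 2, Pinehurst 3.
Hamilton: Oakdale 9, Rivermont 2, Pinehurst 2.
Pinehurst gets 3 under Adams and 2 under Hamilton.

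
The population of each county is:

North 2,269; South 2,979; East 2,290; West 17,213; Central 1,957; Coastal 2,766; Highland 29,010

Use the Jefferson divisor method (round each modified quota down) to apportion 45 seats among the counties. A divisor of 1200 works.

North 1, South 2, East 1, West 14, Central 1, Coastal 2, Highland 24

With modified divisor 1200: modified quotas North 1.891, South 2.482, East 1.908, West 14.344, Central 1.631, Coastal 2.305, Highland 24.175.
Rounding down: North 1, South 2, East 1, West 14, Central 1, Coastal 2, Highland 24 (total 45).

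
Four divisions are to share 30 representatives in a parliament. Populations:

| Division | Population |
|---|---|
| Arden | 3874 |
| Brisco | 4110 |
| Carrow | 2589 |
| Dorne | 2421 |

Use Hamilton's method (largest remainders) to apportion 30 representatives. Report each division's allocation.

Arden: 9; Brisco: 9; Carrow: 6; Dorne: 6

The standard divisor is 12994/30 ≈ 433.133.
Standard quotas: Arden 8.944, Brisco 9.489, Carrow 5.977, Dorne 5.590.
Lower quotas: Arden 8, Brisco 9, Carrow 5, Dorne 5 (sum 27, leaving 3 seats).
Remainders in descending order: Carrow 0.977, Arden 0.944, Dorne 0.590, Brisco 0.489.
Largest remainders: Carrow, Arden, Dorne receive the extra seats.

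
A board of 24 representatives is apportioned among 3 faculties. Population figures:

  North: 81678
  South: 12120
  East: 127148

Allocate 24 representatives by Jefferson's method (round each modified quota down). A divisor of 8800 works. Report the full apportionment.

With modified divisor 8800: modified quotas North 9.282, South 1.377, East 14.449.
Rounding down: North 9, South 1, East 14 (total 24).

North=9, South=1, East=14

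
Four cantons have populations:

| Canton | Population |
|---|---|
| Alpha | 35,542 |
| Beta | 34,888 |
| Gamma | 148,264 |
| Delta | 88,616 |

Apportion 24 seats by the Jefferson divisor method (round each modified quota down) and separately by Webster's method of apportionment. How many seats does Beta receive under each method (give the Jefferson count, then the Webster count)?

Jefferson: Alpha 3, Beta 2, Gamma 12, Delta 7.
Webster: Alpha 3, Beta 3, Gamma 11, Delta 7.
Beta gets 2 under Jefferson and 3 under Webster.

2 and 3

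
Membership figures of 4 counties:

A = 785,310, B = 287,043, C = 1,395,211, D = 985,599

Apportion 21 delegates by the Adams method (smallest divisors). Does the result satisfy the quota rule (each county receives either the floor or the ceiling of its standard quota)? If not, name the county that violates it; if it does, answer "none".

none

Standard quotas: A 4.776, B 1.746, C 8.485, D 5.994.
Adams allocation: A 5, B 2, C 8, D 6.
Every allocation lies between the lower and upper quota.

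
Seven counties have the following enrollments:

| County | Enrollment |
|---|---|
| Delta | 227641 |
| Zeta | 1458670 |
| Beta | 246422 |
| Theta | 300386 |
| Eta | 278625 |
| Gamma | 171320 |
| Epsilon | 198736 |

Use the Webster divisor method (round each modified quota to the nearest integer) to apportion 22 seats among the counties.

Standard divisor 2881800/22 ≈ 130990.909; standard quotas: Delta 1.738, Zeta 11.136, Beta 1.881, Theta 2.293, Eta 2.127, Gamma 1.308, Epsilon 1.517.
Rounding to the nearest integer gives Delta 2, Zeta 11, Beta 2, Theta 2, Eta 2, Gamma 1, Epsilon 2 — total 22, matching the house size, so no adjustment is needed.

Delta 2; Zeta 11; Beta 2; Theta 2; Eta 2; Gamma 1; Epsilon 2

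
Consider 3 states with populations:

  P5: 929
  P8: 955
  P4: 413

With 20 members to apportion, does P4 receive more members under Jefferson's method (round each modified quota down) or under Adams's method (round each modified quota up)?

Adams

Jefferson: P5 8, P8 9, P4 3.
Adams: P5 8, P8 8, P4 4.
P4 gets 3 under Jefferson and 4 under Adams.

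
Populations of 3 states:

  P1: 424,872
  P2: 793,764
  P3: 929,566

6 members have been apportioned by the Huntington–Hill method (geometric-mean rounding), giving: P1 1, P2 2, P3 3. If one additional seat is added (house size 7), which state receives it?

P2

Priority for the next seat is population ÷ (√(s·(s+1))).
Priorities: P1 300429.872, P2 324052.796, P3 268342.590.
Highest priority: P2.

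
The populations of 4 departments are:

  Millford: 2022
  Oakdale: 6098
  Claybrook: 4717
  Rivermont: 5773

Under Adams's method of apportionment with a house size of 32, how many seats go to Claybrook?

Standard divisor 18610/32 ≈ 581.562; standard quotas: Millford 3.477, Oakdale 10.486, Claybrook 8.111, Rivermont 9.927.
Rounding up gives 4, 11, 9, 10 = 34 seats, so the divisor must be adjusted.
With modified divisor 630: modified quotas Millford 3.210, Oakdale 9.679, Claybrook 7.487, Rivermont 9.163.
Rounding up: Millford 4, Oakdale 10, Claybrook 8, Rivermont 10 (total 32).
Claybrook receives 8.

8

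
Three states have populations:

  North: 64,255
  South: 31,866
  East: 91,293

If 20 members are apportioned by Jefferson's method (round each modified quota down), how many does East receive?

Standard divisor 187414/20 ≈ 9370.7; standard quotas: North 6.857, South 3.401, East 9.742.
Rounding down gives 6, 3, 9 = 18 seats, so the divisor must be adjusted.
With modified divisor 8700: modified quotas North 7.386, South 3.663, East 10.493.
Rounding down: North 7, South 3, East 10 (total 20).
East receives 10.

10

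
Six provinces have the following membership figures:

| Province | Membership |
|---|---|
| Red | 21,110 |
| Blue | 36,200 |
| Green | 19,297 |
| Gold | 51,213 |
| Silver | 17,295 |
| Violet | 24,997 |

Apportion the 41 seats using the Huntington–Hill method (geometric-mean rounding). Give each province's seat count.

Red=5, Blue=9, Green=5, Gold=12, Silver=4, Violet=6

With divisor 4183: modified quotas Red 5.047, Blue 8.654, Green 4.613, Gold 12.243, Silver 4.135, Violet 5.976.
Geometric-mean thresholds: Red √(5·6)=5.477, Blue √(8·9)=8.485, Green √(4·5)=4.472, Gold √(12·13)=12.490, Silver √(4·5)=4.472, Violet √(5·6)=5.477.
Each quota rounded against its threshold gives Red 5, Blue 9, Green 5, Gold 12, Silver 4, Violet 6 (total 41).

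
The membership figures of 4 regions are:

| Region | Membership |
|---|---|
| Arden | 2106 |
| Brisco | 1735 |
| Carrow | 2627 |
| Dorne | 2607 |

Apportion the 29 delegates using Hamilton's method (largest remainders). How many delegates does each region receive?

Total 9075; standard divisor 9075/29 ≈ 312.931.
Standard quotas: Arden 6.730, Brisco 5.544, Carrow 8.395, Dorne 8.331.
Lower quotas: Arden 6, Brisco 5, Carrow 8, Dorne 8 (sum 27, leaving 2 seats).
Remainders in descending order: Arden 0.730, Brisco 0.544, Carrow 0.395, Dorne 0.331.
The surplus seats go to Arden, Brisco.

Arden 7; Brisco 6; Carrow 8; Dorne 8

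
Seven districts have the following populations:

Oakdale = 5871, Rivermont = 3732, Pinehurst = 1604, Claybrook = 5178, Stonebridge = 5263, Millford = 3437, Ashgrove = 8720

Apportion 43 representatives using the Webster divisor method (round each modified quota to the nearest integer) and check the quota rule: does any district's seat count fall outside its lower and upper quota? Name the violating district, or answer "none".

none

Standard quotas: Oakdale 7.468, Rivermont 4.747, Pinehurst 2.040, Claybrook 6.586, Stonebridge 6.695, Millford 4.372, Ashgrove 11.092.
Webster allocation: Oakdale 7, Rivermont 5, Pinehurst 2, Claybrook 7, Stonebridge 7, Millford 4, Ashgrove 11.
Every allocation lies between the lower and upper quota.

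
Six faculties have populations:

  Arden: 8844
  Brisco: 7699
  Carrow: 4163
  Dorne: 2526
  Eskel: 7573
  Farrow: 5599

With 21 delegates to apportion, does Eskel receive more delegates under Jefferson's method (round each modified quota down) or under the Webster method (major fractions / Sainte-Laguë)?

Jefferson

Jefferson: Arden 5, Brisco 5, Carrow 2, Dorne 1, Eskel 5, Farrow 3.
Webster: Arden 5, Brisco 5, Carrow 2, Dorne 2, Eskel 4, Farrow 3.
Eskel gets 5 under Jefferson and 4 under Webster.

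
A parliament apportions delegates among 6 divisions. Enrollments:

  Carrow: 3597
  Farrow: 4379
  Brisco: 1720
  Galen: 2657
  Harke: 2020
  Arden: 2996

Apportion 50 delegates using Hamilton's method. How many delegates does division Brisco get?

The standard divisor is 17369/50 ≈ 347.38.
Standard quotas: Carrow 10.355, Farrow 12.606, Brisco 4.951, Galen 7.649, Harke 5.815, Arden 8.625.
Lower quotas: Carrow 10, Farrow 12, Brisco 4, Galen 7, Harke 5, Arden 8 (sum 46, leaving 4 seats).
Remainders in descending order: Brisco 0.951, Harke 0.815, Galen 0.649, Arden 0.625, Farrow 0.606, Carrow 0.355.
Largest remainders: Brisco, Harke, Galen, Arden receive the extra seats.
Brisco receives 5.

5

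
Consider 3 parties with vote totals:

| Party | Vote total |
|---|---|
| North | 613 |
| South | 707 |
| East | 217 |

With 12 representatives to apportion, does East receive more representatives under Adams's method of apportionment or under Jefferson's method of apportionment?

Adams: North 5, South 5, East 2.
Jefferson: North 5, South 6, East 1.
East gets 2 under Adams and 1 under Jefferson.

Adams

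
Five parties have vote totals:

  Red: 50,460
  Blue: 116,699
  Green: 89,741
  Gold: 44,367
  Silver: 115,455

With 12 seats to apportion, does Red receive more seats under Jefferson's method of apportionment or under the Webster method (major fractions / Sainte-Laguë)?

Webster

Jefferson: Red 1, Blue 4, Green 3, Gold 1, Silver 3.
Webster: Red 2, Blue 3, Green 3, Gold 1, Silver 3.
Red gets 1 under Jefferson and 2 under Webster.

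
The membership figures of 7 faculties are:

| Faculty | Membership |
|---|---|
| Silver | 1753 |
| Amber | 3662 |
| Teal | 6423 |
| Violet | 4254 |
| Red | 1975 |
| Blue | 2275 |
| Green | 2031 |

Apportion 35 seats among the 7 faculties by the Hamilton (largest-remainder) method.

Total 22373; standard divisor 22373/35 ≈ 639.229.
Standard quotas: Silver 2.7424, Amber 5.7288, Teal 10.0480, Violet 6.6549, Red 3.0897, Blue 3.5590, Green 3.1773.
Lower quotas: Silver 2, Amber 5, Teal 10, Violet 6, Red 3, Blue 3, Green 3 (sum 32, leaving 3 seats).
Remainders in descending order: Silver 0.7424, Amber 0.7288, Violet 0.6549, Blue 0.5590, Green 0.1773, Red 0.0897, Teal 0.0480.
The surplus seats go to Silver, Amber, Violet.

Silver=3, Amber=6, Teal=10, Violet=7, Red=3, Blue=3, Green=3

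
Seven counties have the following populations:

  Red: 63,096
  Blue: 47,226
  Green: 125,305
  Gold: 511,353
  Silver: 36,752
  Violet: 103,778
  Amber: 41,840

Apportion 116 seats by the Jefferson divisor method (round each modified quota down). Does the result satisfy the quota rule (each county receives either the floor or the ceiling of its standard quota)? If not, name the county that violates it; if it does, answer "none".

Gold

Standard quotas: Red 7.876, Blue 5.895, Green 15.640, Gold 63.826, Silver 4.587, Violet 12.953, Amber 5.222.
Jefferson allocation: Red 8, Blue 6, Green 15, Gold 65, Silver 4, Violet 13, Amber 5.
Gold has quota 63.826 (lower 63, upper 64) but receives 65 — outside the quota interval.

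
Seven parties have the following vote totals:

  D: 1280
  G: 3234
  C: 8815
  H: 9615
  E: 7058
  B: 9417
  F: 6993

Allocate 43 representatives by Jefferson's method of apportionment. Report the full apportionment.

D 1; G 3; C 8; H 9; E 7; B 9; F 6

Standard divisor 46412/43 ≈ 1079.349; standard quotas: D 1.186, G 2.996, C 8.167, H 8.908, E 6.539, B 8.725, F 6.479.
Rounding down gives 1, 2, 8, 8, 6, 8, 6 = 39 seats, so the divisor must be adjusted.
With modified divisor 1004: modified quotas D 1.275, G 3.221, C 8.780, H 9.577, E 7.030, B 9.379, F 6.965.
Rounding down: D 1, G 3, C 8, H 9, E 7, B 9, F 6 (total 43).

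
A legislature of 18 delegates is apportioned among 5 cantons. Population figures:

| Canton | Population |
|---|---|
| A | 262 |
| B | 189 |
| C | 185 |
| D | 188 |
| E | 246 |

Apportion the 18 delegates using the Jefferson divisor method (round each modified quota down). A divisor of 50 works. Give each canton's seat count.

With modified divisor 50: modified quotas A 5.240, B 3.780, C 3.700, D 3.760, E 4.920.
Rounding down: A 5, B 3, C 3, D 3, E 4 (total 18).

A: 5; B: 3; C: 3; D: 3; E: 4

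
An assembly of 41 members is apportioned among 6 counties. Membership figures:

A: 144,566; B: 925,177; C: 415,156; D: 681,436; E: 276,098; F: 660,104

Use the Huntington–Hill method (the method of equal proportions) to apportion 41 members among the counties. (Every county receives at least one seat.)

With divisor 76795: modified quotas A 1.882, B 12.047, C 5.406, D 8.873, E 3.595, F 8.596.
Geometric-mean thresholds: A √(1·2)=1.414, B √(12·13)=12.490, C √(5·6)=5.477, D √(8·9)=8.485, E √(3·4)=3.464, F √(8·9)=8.485.
Each quota rounded against its threshold gives A 2, B 12, C 5, D 9, E 4, F 9 (total 41).

A=2, B=12, C=5, D=9, E=4, F=9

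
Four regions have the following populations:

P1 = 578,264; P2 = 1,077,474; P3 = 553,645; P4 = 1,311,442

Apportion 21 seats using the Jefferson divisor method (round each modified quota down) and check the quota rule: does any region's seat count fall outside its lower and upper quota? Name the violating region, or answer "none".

Standard quotas: P1 3.449, P2 6.427, P3 3.302, P4 7.822.
Jefferson allocation: P1 3, P2 7, P3 3, P4 8.
Every allocation lies between the lower and upper quota.

none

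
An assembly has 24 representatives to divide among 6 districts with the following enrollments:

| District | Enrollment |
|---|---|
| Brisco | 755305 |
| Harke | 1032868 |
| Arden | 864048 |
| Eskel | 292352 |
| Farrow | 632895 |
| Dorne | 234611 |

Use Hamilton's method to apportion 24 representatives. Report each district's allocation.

Brisco 5, Harke 7, Arden 5, Eskel 2, Farrow 4, Dorne 1

Standard divisor: 3812079 ÷ 24 ≈ 158836.625.
Standard quotas: Brisco 4.7552, Harke 6.5027, Arden 5.4399, Eskel 1.8406, Farrow 3.9846, Dorne 1.4771.
Lower quotas: Brisco 4, Harke 6, Arden 5, Eskel 1, Farrow 3, Dorne 1 (sum 20, leaving 4 seats).
Remainders in descending order: Farrow 0.9846, Eskel 0.8406, Brisco 0.7552, Harke 0.5027, Dorne 0.4771, Arden 0.4399.
Largest remainders: Farrow, Eskel, Brisco, Harke receive the extra seats.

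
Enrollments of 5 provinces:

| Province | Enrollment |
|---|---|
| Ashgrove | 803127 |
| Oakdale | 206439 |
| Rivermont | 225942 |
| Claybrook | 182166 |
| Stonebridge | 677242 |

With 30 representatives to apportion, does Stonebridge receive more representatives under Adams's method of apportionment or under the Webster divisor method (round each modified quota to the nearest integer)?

Webster

Adams: Ashgrove 11, Oakdale 3, Rivermont 4, Claybrook 3, Stonebridge 9.
Webster: Ashgrove 11, Oakdale 3, Rivermont 3, Claybrook 3, Stonebridge 10.
Stonebridge gets 9 under Adams and 10 under Webster.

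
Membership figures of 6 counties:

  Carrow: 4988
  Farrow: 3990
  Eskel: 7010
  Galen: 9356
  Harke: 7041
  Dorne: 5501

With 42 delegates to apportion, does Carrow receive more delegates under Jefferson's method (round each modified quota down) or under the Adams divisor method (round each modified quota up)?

Adams

Jefferson: Carrow 5, Farrow 4, Eskel 8, Galen 11, Harke 8, Dorne 6.
Adams: Carrow 6, Farrow 4, Eskel 8, Galen 10, Harke 8, Dorne 6.
Carrow gets 5 under Jefferson and 6 under Adams.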